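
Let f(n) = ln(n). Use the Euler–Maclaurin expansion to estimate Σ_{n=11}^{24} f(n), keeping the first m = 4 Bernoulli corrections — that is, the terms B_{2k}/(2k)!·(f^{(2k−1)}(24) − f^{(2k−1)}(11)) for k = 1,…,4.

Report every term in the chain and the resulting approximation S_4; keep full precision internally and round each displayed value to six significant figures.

Integral: ∫_11^24 ln(x) dx = 36.8964.
½[f(11) + f(24)] = ½[2.39790 + 3.17805] = 2.78797.
Integral + boundary = 39.6844.
k=1: B_{2}/(2)! × [f^{(1)}(24) − f^{(1)}(11)] = 1/12 × (0.0416667 − 0.0909091) = -0.00410354.
Partial sum through k=1: 39.6803.
k=2: B_{4}/(4)! × [f^{(3)}(24) − f^{(3)}(11)] = −1/720 × (0.000144676 − 0.00150263) = 1.88605e-06.
Partial sum through k=2: 39.6803.
k=3: B_{6}/(6)! × [f^{(5)}(24) − f^{(5)}(11)] = 1/30240 × (3.01408e-06 − 0.000149021) = -4.82827e-09.
Partial sum through k=3: 39.6803.
k=4: B_{8}/(8)! × [f^{(7)}(24) − f^{(7)}(11)] = −1/1209600 × (1.56983e-07 − 3.69474e-05) = 3.04153e-11.

S_4 ≈ 39.6803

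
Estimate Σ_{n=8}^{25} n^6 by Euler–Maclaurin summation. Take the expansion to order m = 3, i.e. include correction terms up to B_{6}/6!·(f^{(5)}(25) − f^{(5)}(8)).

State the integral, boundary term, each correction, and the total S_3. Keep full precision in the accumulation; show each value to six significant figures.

S_3 ≈ 9.98697e+08

The integral term ∫_8^25 x^6 dx = 8.71631e+08.
Endpoint term: (f(8) + f(25))/2 = (262144 + 2.44141e+08)/2 = 1.22201e+08.
So far: 9.93833e+08.
k=1: B_{2}/(2)! × [f^{(1)}(25) − f^{(1)}(8)] = 1/12 × (5.85938e+07 − 196608) = 4.86643e+06.
Running total after k=1: 9.98699e+08.
k=2: B_{4}/(4)! × [f^{(3)}(25) − f^{(3)}(8)] = −1/720 × (1.87500e+06 − 61440.0) = -2518.83.
Running total after k=2: 9.98697e+08.
k=3: B_{6}/(6)! × [f^{(5)}(25) − f^{(5)}(8)] = 1/30240 × (18000.0 − 5760.00) = 0.404762.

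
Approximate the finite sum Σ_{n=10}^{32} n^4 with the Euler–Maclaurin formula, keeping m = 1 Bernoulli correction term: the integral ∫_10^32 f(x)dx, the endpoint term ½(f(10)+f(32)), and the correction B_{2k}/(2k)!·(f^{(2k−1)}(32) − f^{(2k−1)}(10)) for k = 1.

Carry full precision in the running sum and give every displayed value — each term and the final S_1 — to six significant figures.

Integral: ∫_10^32 x^4 dx = 6.69089e+06.
½[f(10) + f(32)] = ½[10000.0 + 1.04858e+06] = 529288.
Running total after boundary: 7.22017e+06.
Order-1 term: 1/12 · (131072 − 4000.00) = 10589.3.

S_1 ≈ 7.23076e+06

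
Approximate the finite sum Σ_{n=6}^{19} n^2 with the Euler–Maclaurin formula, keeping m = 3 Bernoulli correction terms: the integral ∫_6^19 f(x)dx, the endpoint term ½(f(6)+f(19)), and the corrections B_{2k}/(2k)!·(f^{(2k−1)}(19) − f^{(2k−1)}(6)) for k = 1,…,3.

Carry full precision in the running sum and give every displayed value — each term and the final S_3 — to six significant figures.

∫_6^19 x^2 dx evaluates to 2214.33.
½[f(6) + f(19)] = ½[36.0000 + 361.000] = 198.500.
Running total after boundary: 2412.83.
Correction k=1: B_{2}/2! · (f^{(1)}(19) − f^{(1)}(6)) = 1/12 · (38.0000 − 12.0000) = 2.16667.
After k=1: 2415.00.
Correction k=2: B_{4}/4! · (f^{(3)}(19) − f^{(3)}(6)) = −1/720 · (0.00000 − 0.00000) = 0.00000.
After k=2: 2415.00.
Correction k=3: B_{6}/6! · (f^{(5)}(19) − f^{(5)}(6)) = 1/30240 · (0.00000 − 0.00000) = 0.00000.

S_3 ≈ 2415.00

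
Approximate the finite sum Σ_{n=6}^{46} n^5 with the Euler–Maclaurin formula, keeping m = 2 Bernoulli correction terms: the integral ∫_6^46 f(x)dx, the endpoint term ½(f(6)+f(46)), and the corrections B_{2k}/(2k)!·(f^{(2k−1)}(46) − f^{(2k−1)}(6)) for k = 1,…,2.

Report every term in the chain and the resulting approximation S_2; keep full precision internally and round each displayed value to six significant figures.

S_2 ≈ 1.68389e+09

The integral term ∫_6^46 x^5 dx = 1.57904e+09.
Endpoint term: (f(6) + f(46))/2 = (7776.00 + 2.05963e+08)/2 = 1.02985e+08.
Integral + boundary = 1.68203e+09.
k=1: B_{2}/(2)! × [f^{(1)}(46) − f^{(1)}(6)] = 1/12 × (2.23873e+07 − 6480.00) = 1.86507e+06.
Partial sum through k=1: 1.68389e+09.
k=2: B_{4}/(4)! × [f^{(3)}(46) − f^{(3)}(6)] = −1/720 × (126960 − 2160.00) = -173.333.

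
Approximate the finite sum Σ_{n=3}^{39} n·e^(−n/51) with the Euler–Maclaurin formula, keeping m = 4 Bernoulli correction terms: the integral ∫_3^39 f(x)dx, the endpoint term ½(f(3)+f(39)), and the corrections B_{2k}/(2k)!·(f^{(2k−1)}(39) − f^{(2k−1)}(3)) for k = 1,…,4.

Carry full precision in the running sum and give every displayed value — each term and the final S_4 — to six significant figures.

S_4 ≈ 470.588

The integral term ∫_3^39 x·e^(−x/51) dx = 460.162.
½[f(3) + f(39)] = ½[2.82862 + 18.1534] = 10.4910.
Integral + boundary = 470.653.
k=1: B_{2}/(2)! × [f^{(1)}(39) − f^{(1)}(3)] = 1/12 × (0.109523 − 0.887410) = -0.0648240.
Running total after k=1: 470.588.
k=2: B_{4}/(4)! × [f^{(3)}(39) − f^{(3)}(3)] = −1/720 × (0.000400025 − 0.00106619) = 9.25228e-07.
Running total after k=2: 470.588.
k=3: B_{6}/(6)! × [f^{(5)}(39) − f^{(5)}(3)] = 1/30240 × (2.91404e-07 − 6.88657e-07) = -1.31367e-11.
Running total after k=3: 470.588.
k=4: B_{8}/(8)! × [f^{(7)}(39) − f^{(7)}(3)] = −1/1209600 × (1.64941e-10 − 3.71933e-10) = 1.71125e-16.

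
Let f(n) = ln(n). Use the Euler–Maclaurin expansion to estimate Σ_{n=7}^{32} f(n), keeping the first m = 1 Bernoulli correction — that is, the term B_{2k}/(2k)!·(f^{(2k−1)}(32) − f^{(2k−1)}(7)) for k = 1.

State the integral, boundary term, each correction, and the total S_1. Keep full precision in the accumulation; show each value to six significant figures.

S_1 ≈ 74.9787

∫_7^32 ln(x) dx evaluates to 72.2822.
Boundary: ½(f(7) + f(32)) = ½(1.94591 + 3.46574) = 2.70582.
Integral + boundary = 74.9880.
Correction k=1: B_{2}/2! · (f^{(1)}(32) − f^{(1)}(7)) = 1/12 · (0.0312500 − 0.142857) = -0.00930060.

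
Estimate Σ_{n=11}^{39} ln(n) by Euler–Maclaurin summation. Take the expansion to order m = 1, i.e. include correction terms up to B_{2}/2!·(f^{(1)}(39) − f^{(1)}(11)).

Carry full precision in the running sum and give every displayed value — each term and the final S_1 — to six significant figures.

The integral term ∫_11^39 ln(x) dx = 88.5021.
½[f(11) + f(39)] = ½[2.39790 + 3.66356] = 3.03073.
So far: 91.5328.
k=1: B_{2}/(2)! × [f^{(1)}(39) − f^{(1)}(11)] = 1/12 × (0.0256410 − 0.0909091) = -0.00543901.

S_1 ≈ 91.5273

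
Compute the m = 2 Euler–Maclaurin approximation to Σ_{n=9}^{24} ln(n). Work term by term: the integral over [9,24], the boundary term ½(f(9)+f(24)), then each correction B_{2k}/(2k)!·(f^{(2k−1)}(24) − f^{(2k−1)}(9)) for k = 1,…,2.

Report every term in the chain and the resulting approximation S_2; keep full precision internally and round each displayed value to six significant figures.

Integral: ∫_9^24 ln(x) dx = 41.4983.
Boundary: ½(f(9) + f(24)) = ½(2.19722 + 3.17805) = 2.68764.
Integral + boundary = 44.1859.
Correction k=1: B_{2}/2! · (f^{(1)}(24) − f^{(1)}(9)) = 1/12 · (0.0416667 − 0.111111) = -0.00578704.
Running total after k=1: 44.1801.
Correction k=2: B_{4}/4! · (f^{(3)}(24) − f^{(3)}(9)) = −1/720 · (0.000144676 − 0.00274348) = 3.60946e-06.

S_2 ≈ 44.1801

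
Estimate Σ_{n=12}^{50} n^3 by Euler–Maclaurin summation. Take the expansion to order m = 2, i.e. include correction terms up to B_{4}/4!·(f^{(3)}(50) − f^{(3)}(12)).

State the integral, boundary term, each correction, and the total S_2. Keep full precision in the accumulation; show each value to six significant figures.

S_2 ≈ 1.62127e+06

Integral: ∫_12^50 x^3 dx = 1.55732e+06.
½[f(12) + f(50)] = ½[1728.00 + 125000] = 63364.0.
Integral + boundary = 1.62068e+06.
Correction k=1: B_{2}/2! · (f^{(1)}(50) − f^{(1)}(12)) = 1/12 · (7500.00 − 432.000) = 589.000.
Partial sum through k=1: 1.62127e+06.
Correction k=2: B_{4}/4! · (f^{(3)}(50) − f^{(3)}(12)) = −1/720 · (6.00000 − 6.00000) = 0.00000.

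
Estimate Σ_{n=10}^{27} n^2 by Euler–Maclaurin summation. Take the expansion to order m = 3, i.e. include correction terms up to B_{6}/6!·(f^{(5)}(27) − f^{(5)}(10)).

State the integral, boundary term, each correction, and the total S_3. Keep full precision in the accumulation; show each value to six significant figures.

The integral term ∫_10^27 x^2 dx = 6227.67.
Boundary: ½(f(10) + f(27)) = ½(100.000 + 729.000) = 414.500.
Integral + boundary = 6642.17.
k=1: B_{2}/(2)! × [f^{(1)}(27) − f^{(1)}(10)] = 1/12 × (54.0000 − 20.0000) = 2.83333.
Running total after k=1: 6645.00.
k=2: B_{4}/(4)! × [f^{(3)}(27) − f^{(3)}(10)] = −1/720 × (0.00000 − 0.00000) = 0.00000.
Running total after k=2: 6645.00.
k=3: B_{6}/(6)! × [f^{(5)}(27) − f^{(5)}(10)] = 1/30240 × (0.00000 − 0.00000) = 0.00000.

S_3 ≈ 6645.00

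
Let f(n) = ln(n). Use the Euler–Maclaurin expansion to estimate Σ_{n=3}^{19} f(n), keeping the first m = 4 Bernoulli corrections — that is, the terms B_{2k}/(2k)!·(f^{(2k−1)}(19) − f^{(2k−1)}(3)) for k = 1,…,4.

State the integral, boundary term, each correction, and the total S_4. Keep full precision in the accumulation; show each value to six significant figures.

Integral: ∫_3^19 ln(x) dx = 36.6485.
Endpoint term: (f(3) + f(19))/2 = (1.09861 + 2.94444)/2 = 2.02153.
Integral + boundary = 38.6700.
Correction k=1: B_{2}/2! · (f^{(1)}(19) − f^{(1)}(3)) = 1/12 · (0.0526316 − 0.333333) = -0.0233918.
Partial sum through k=1: 38.6466.
Correction k=2: B_{4}/4! · (f^{(3)}(19) − f^{(3)}(3)) = −1/720 · (0.000291588 − 0.0740741) = 0.000102476.
Partial sum through k=2: 38.6467.
Correction k=3: B_{6}/6! · (f^{(5)}(19) − f^{(5)}(3)) = 1/30240 · (9.69267e-06 − 0.0987654) = -3.26573e-06.
Partial sum through k=3: 38.6467.
Correction k=4: B_{8}/8! · (f^{(7)}(19) − f^{(7)}(3)) = −1/1209600 · (8.05485e-07 − 0.329218) = 2.72170e-07.

S_4 ≈ 38.6467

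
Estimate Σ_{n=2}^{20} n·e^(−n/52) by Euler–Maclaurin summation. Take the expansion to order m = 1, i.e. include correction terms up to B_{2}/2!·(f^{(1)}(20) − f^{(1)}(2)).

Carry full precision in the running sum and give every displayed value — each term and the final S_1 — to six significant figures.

S_1 ≈ 161.191

The integral term ∫_2^20 x·e^(−x/52) dx = 153.463.
½[f(2) + f(20)] = ½[1.92454 + 13.6142] = 7.76939.
Running total after boundary: 161.233.
Correction k=1: B_{2}/2! · (f^{(1)}(20) − f^{(1)}(2)) = 1/12 · (0.418900 − 0.925258) = -0.0421965.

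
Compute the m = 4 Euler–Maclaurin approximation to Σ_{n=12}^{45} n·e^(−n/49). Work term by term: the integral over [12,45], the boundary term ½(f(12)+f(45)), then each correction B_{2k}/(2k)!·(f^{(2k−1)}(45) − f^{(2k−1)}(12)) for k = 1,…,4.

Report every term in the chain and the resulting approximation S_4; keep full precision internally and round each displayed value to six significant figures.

Integral: ∫_12^45 x·e^(−x/49) dx = 501.165.
½[f(12) + f(45)] = ½[9.39341 + 17.9627] = 13.6780.
So far: 514.843.
k=1: B_{2}/(2)! × [f^{(1)}(45) − f^{(1)}(12)] = 1/12 × (0.0325853 − 0.591082) = -0.0465414.
Running total after k=1: 514.796.
k=2: B_{4}/(4)! × [f^{(3)}(45) − f^{(3)}(12)] = −1/720 × (0.000346075 − 0.000898230) = 7.66883e-07.
Running total after k=2: 514.796.
k=3: B_{6}/(6)! × [f^{(5)}(45) − f^{(5)}(12)] = 1/30240 × (2.82623e-07 − 6.45681e-07) = -1.20059e-11.
Running total after k=3: 514.796.
k=4: B_{8}/(8)! × [f^{(7)}(45) − f^{(7)}(12)] = −1/1209600 × (1.75389e-10 − 3.82030e-10) = 1.70834e-16.

S_4 ≈ 514.796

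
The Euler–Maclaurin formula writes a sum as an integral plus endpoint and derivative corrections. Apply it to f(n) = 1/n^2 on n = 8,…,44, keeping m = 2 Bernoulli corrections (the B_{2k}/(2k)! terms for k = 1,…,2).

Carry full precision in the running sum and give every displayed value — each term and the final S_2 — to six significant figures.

Integral: ∫_8^44 1/x^2 dx = 0.102273.
½[f(8) + f(44)] = ½[0.0156250 + 0.000516529] = 0.00807076.
Integral + boundary = 0.110343.
Order-1 term: 1/12 · (-2.34786e-05 − (-0.00390625)) = 0.000323564.
Partial sum through k=1: 0.110667.
Order-2 term: −1/720 · (-1.45528e-07 − (-0.000732422)) = -1.01705e-06.

S_2 ≈ 0.110666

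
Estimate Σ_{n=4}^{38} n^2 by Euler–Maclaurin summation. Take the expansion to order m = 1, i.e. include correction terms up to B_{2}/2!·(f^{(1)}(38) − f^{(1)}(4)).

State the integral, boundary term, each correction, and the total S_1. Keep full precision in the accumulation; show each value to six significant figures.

∫_4^38 x^2 dx evaluates to 18269.3.
½[f(4) + f(38)] = ½[16.0000 + 1444.00] = 730.000.
So far: 18999.3.
k=1: B_{2}/(2)! × [f^{(1)}(38) − f^{(1)}(4)] = 1/12 × (76.0000 − 8.00000) = 5.66667.

S_1 ≈ 19005.0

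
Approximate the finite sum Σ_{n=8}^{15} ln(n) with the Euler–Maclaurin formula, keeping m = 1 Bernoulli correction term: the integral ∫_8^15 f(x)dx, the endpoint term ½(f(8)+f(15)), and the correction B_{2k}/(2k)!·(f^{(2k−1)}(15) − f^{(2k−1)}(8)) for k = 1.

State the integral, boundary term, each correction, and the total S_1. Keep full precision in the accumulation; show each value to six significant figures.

S_1 ≈ 19.3741

Integral: ∫_8^15 ln(x) dx = 16.9852.
Boundary: ½(f(8) + f(15)) = ½(2.07944 + 2.70805) = 2.39375.
Running total after boundary: 19.3790.
Correction k=1: B_{2}/2! · (f^{(1)}(15) − f^{(1)}(8)) = 1/12 · (0.0666667 − 0.125000) = -0.00486111.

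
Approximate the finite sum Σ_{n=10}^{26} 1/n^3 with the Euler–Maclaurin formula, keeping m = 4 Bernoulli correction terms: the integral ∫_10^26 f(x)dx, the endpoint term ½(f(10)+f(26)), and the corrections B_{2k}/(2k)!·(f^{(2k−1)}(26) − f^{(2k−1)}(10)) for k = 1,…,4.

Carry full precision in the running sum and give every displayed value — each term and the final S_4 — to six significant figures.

S_4 ≈ 0.00481317

The integral term ∫_10^26 1/x^3 dx = 0.00426036.
Boundary: ½(f(10) + f(26)) = ½(0.00100000 + 5.68958e-05) = 0.000528448.
So far: 0.00478880.
Order-1 term: 1/12 · (-6.56490e-06 − (-0.000300000)) = 2.44529e-05.
Running total after k=1: 0.00481326.
Order-2 term: −1/720 · (-1.94228e-07 − (-6.00000e-05)) = -8.30636e-08.
Running total after k=2: 0.00481317.
Order-3 term: 1/30240 · (-1.20674e-08 − (-2.52000e-05)) = 8.32934e-10.
Running total after k=3: 0.00481317.
Order-4 term: −1/1209600 · (-1.28529e-09 − (-1.81440e-05)) = -1.49989e-11.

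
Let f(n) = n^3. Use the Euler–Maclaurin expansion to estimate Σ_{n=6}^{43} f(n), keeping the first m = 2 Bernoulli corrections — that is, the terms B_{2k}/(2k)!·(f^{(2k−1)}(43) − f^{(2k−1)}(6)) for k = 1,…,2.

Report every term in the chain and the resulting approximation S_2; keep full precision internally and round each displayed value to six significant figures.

The integral term ∫_6^43 x^3 dx = 854376.
Boundary: ½(f(6) + f(43)) = ½(216.000 + 79507.0) = 39861.5.
Running total after boundary: 894238.
Order-1 term: 1/12 · (5547.00 − 108.000) = 453.250.
Running total after k=1: 894691.
Order-2 term: −1/720 · (6.00000 − 6.00000) = 0.00000.

S_2 ≈ 894691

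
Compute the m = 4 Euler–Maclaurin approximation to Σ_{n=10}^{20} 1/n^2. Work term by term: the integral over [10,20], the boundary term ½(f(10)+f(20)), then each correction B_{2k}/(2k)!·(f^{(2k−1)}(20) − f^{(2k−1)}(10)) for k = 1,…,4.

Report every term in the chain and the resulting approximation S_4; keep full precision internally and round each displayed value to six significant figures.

S_4 ≈ 0.0563955

Integral: ∫_10^20 1/x^2 dx = 0.0500000.
Boundary: ½(f(10) + f(20)) = ½(0.0100000 + 0.00250000) = 0.00625000.
Running total after boundary: 0.0562500.
k=1: B_{2}/(2)! × [f^{(1)}(20) − f^{(1)}(10)] = 1/12 × (-0.000250000 − (-0.00200000)) = 0.000145833.
Running total after k=1: 0.0563958.
k=2: B_{4}/(4)! × [f^{(3)}(20) − f^{(3)}(10)] = −1/720 × (-7.50000e-06 − (-0.000240000)) = -3.22917e-07.
Running total after k=2: 0.0563955.
k=3: B_{6}/(6)! × [f^{(5)}(20) − f^{(5)}(10)] = 1/30240 × (-5.62500e-07 − (-7.20000e-05)) = 2.36235e-09.
Running total after k=3: 0.0563955.
k=4: B_{8}/(8)! × [f^{(7)}(20) − f^{(7)}(10)] = −1/1209600 × (-7.87500e-08 − (-4.03200e-05)) = -3.32682e-11.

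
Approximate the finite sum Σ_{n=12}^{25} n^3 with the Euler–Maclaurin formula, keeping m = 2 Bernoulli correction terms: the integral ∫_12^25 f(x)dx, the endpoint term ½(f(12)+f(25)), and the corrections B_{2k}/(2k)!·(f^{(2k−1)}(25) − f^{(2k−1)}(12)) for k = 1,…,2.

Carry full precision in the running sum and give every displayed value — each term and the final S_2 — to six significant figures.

∫_12^25 x^3 dx evaluates to 92472.2.
Boundary: ½(f(12) + f(25)) = ½(1728.00 + 15625.0) = 8676.50.
Running total after boundary: 101149.
Order-1 term: 1/12 · (1875.00 − 432.000) = 120.250.
After k=1: 101269.
Order-2 term: −1/720 · (6.00000 − 6.00000) = 0.00000.

S_2 ≈ 101269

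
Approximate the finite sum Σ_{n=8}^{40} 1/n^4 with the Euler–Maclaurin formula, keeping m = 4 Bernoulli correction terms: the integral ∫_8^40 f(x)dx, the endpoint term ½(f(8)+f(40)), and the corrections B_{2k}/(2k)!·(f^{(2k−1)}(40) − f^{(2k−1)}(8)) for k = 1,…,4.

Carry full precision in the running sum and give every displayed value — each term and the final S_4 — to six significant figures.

The integral term ∫_8^40 1/x^4 dx = 0.000645833.
Boundary: ½(f(8) + f(40)) = ½(0.000244141 + 3.90625e-07) = 0.000122266.
Running total after boundary: 0.000768099.
k=1: B_{2}/(2)! × [f^{(1)}(40) − f^{(1)}(8)] = 1/12 × (-3.90625e-08 − (-0.000122070)) = 1.01693e-05.
Running total after k=1: 0.000778268.
k=2: B_{4}/(4)! × [f^{(3)}(40) − f^{(3)}(8)] = −1/720 × (-7.32422e-10 − (-5.72205e-05)) = -7.94718e-08.
Running total after k=2: 0.000778189.
k=3: B_{6}/(6)! × [f^{(5)}(40) − f^{(5)}(8)] = 1/30240 × (-2.56348e-11 − (-5.00679e-05)) = 1.65568e-09.
Running total after k=3: 0.000778190.
k=4: B_{8}/(8)! × [f^{(7)}(40) − f^{(7)}(8)] = −1/1209600 × (-1.44196e-12 − (-7.04080e-05)) = -5.82077e-11.

S_4 ≈ 0.000778190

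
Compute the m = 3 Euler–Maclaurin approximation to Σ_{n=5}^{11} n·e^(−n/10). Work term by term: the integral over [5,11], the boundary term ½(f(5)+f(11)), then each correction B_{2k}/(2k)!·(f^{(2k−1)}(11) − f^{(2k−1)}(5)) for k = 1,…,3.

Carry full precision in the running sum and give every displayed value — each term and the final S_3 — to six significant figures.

S_3 ≈ 24.3958

Integral: ∫_5^11 x·e^(−x/10) dx = 21.0767.
Endpoint term: (f(5) + f(11))/2 = (3.03265 + 3.66158)/2 = 3.34712.
Integral + boundary = 24.4238.
k=1: B_{2}/(2)! × [f^{(1)}(11) − f^{(1)}(5)] = 1/12 × (-0.0332871 − 0.303265) = -0.0280460.
Running total after k=1: 24.3957.
k=2: B_{4}/(4)! × [f^{(3)}(11) − f^{(3)}(5)] = −1/720 × (0.00632455 − 0.0151633) = 1.22760e-05.
Running total after k=2: 24.3958.
k=3: B_{6}/(6)! × [f^{(5)}(11) − f^{(5)}(5)] = 1/30240 × (0.000129820 − 0.000272939) = -4.73277e-09.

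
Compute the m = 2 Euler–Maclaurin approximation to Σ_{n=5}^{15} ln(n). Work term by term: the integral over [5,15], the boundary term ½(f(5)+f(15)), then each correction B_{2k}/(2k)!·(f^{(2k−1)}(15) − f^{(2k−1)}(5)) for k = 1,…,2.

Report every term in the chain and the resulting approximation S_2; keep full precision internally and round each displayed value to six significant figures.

∫_5^15 ln(x) dx evaluates to 22.5736.
Boundary: ½(f(5) + f(15)) = ½(1.60944 + 2.70805) = 2.15874.
Running total after boundary: 24.7323.
k=1: B_{2}/(2)! × [f^{(1)}(15) − f^{(1)}(5)] = 1/12 × (0.0666667 − 0.200000) = -0.0111111.
After k=1: 24.7212.
k=2: B_{4}/(4)! × [f^{(3)}(15) − f^{(3)}(5)] = −1/720 × (0.000592593 − 0.0160000) = 2.13992e-05.

S_2 ≈ 24.7212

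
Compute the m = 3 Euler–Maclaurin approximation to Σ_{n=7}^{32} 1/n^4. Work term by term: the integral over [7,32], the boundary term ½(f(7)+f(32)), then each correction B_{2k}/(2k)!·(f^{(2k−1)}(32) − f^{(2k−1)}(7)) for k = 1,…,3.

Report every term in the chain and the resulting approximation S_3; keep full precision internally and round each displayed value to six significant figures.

Integral: ∫_7^32 1/x^4 dx = 0.000961645.
½[f(7) + f(32)] = ½[0.000416493 + 9.53674e-07] = 0.000208723.
So far: 0.00117037.
Correction k=1: B_{2}/2! · (f^{(1)}(32) − f^{(1)}(7)) = 1/12 · (-1.19209e-07 − (-0.000237996)) = 1.98231e-05.
After k=1: 0.00119019.
Correction k=2: B_{4}/4! · (f^{(3)}(32) − f^{(3)}(7)) = −1/720 · (-3.49246e-09 − (-0.000145712)) = -2.02373e-07.
After k=2: 0.00118999.
Correction k=3: B_{6}/6! · (f^{(5)}(32) − f^{(5)}(7)) = 1/30240 · (-1.90994e-10 − (-0.000166528)) = 5.50687e-09.

S_3 ≈ 0.00118999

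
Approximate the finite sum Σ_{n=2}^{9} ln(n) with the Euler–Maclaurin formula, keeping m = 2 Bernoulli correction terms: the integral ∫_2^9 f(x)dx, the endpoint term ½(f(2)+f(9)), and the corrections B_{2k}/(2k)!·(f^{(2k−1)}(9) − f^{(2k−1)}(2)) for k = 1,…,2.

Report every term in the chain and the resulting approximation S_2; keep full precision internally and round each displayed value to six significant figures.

S_2 ≈ 12.8018

The integral term ∫_2^9 ln(x) dx = 11.3887.
½[f(2) + f(9)] = ½[0.693147 + 2.19722] = 1.44519.
Running total after boundary: 12.8339.
Correction k=1: B_{2}/2! · (f^{(1)}(9) − f^{(1)}(2)) = 1/12 · (0.111111 − 0.500000) = -0.0324074.
After k=1: 12.8015.
Correction k=2: B_{4}/4! · (f^{(3)}(9) − f^{(3)}(2)) = −1/720 · (0.00274348 − 0.250000) = 0.000343412.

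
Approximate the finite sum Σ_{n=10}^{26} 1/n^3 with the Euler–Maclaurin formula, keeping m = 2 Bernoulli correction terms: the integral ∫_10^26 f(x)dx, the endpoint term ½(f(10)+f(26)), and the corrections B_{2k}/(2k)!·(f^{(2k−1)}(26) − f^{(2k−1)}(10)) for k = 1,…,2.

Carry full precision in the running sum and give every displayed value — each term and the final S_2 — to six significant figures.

The integral term ∫_10^26 1/x^3 dx = 0.00426036.
½[f(10) + f(26)] = ½[0.00100000 + 5.68958e-05] = 0.000528448.
Running total after boundary: 0.00478880.
Order-1 term: 1/12 · (-6.56490e-06 − (-0.000300000)) = 2.44529e-05.
Running total after k=1: 0.00481326.
Order-2 term: −1/720 · (-1.94228e-07 − (-6.00000e-05)) = -8.30636e-08.

S_2 ≈ 0.00481317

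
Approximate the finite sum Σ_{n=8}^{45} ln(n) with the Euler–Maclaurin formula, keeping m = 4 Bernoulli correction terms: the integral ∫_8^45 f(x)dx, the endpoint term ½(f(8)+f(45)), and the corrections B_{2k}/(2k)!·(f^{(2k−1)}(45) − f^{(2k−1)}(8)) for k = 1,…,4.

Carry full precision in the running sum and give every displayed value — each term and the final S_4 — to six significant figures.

∫_8^45 ln(x) dx evaluates to 117.664.
Boundary: ½(f(8) + f(45)) = ½(2.07944 + 3.80666) = 2.94305.
Integral + boundary = 120.607.
Correction k=1: B_{2}/2! · (f^{(1)}(45) − f^{(1)}(8)) = 1/12 · (0.0222222 − 0.125000) = -0.00856481.
After k=1: 120.599.
Correction k=2: B_{4}/4! · (f^{(3)}(45) − f^{(3)}(8)) = −1/720 · (2.19479e-05 − 0.00390625) = 5.39486e-06.
After k=2: 120.599.
Correction k=3: B_{6}/6! · (f^{(5)}(45) − f^{(5)}(8)) = 1/30240 · (1.30061e-07 − 0.000732422) = -2.42160e-08.
After k=3: 120.599.
Correction k=4: B_{8}/8! · (f^{(7)}(45) − f^{(7)}(8)) = −1/1209600 · (1.92684e-09 − 0.000343323) = 2.83830e-10.

S_4 ≈ 120.599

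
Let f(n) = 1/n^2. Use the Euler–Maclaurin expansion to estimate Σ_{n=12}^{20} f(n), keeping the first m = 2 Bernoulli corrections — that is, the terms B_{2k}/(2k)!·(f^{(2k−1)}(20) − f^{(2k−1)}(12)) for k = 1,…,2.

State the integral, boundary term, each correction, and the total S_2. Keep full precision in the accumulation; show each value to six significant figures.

S_2 ≈ 0.0381310

∫_12^20 1/x^2 dx evaluates to 0.0333333.
½[f(12) + f(20)] = ½[0.00694444 + 0.00250000] = 0.00472222.
Running total after boundary: 0.0380556.
Order-1 term: 1/12 · (-0.000250000 − (-0.00115741)) = 7.56173e-05.
After k=1: 0.0381312.
Order-2 term: −1/720 · (-7.50000e-06 − (-9.64506e-05)) = -1.23543e-07.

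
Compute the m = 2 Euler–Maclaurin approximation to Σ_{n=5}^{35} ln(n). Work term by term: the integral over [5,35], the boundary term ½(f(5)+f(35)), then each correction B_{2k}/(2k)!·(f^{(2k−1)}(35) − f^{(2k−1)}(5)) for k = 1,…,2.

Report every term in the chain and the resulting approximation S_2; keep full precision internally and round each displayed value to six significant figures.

S_2 ≈ 88.9581

Integral: ∫_5^35 ln(x) dx = 86.3900.
Boundary: ½(f(5) + f(35)) = ½(1.60944 + 3.55535) = 2.58239.
So far: 88.9724.
Order-1 term: 1/12 · (0.0285714 − 0.200000) = -0.0142857.
Partial sum through k=1: 88.9581.
Order-2 term: −1/720 · (4.66472e-05 − 0.0160000) = 2.21574e-05.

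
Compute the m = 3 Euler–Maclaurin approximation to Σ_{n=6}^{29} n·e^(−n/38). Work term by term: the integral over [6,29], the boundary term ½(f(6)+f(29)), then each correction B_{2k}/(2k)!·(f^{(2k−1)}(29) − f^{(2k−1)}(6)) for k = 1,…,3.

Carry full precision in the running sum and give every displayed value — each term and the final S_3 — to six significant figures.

S_3 ≈ 250.133

Integral: ∫_6^29 x·e^(−x/38) dx = 240.863.
Endpoint term: (f(6) + f(29))/2 = (5.12364 + 13.5196)/2 = 9.32160.
Integral + boundary = 250.184.
Correction k=1: B_{2}/2! · (f^{(1)}(29) − f^{(1)}(6)) = 1/12 · (0.110414 − 0.719107) = -0.0507244.
Partial sum through k=1: 250.133.
Correction k=2: B_{4}/4! · (f^{(3)}(29) − f^{(3)}(6)) = −1/720 · (0.000722159 − 0.00168074) = 1.33136e-06.
Partial sum through k=2: 250.133.
Correction k=3: B_{6}/6! · (f^{(5)}(29) − f^{(5)}(6)) = 1/30240 · (9.47267e-07 − 1.98302e-06) = -3.42511e-11.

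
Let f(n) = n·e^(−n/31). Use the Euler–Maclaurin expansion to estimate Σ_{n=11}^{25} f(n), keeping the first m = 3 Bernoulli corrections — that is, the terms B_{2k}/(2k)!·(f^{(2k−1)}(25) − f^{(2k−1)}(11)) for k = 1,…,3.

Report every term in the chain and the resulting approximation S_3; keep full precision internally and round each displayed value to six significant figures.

S_3 ≈ 147.463

Integral: ∫_11^25 x·e^(−x/31) dx = 138.056.
Boundary: ½(f(11) + f(25)) = ½(7.71415 + 11.1610) = 9.43757.
So far: 147.494.
k=1: B_{2}/(2)! × [f^{(1)}(25) − f^{(1)}(11)] = 1/12 × (0.0864076 − 0.452443) = -0.0305029.
After k=1: 147.463.
k=2: B_{4}/(4)! × [f^{(3)}(25) − f^{(3)}(11)] = −1/720 × (0.00101903 − 0.00193030) = 1.26565e-06.
After k=2: 147.463.
k=3: B_{6}/(6)! × [f^{(5)}(25) − f^{(5)}(11)] = 1/30240 × (2.02720e-06 − 3.52736e-06) = -4.96083e-11.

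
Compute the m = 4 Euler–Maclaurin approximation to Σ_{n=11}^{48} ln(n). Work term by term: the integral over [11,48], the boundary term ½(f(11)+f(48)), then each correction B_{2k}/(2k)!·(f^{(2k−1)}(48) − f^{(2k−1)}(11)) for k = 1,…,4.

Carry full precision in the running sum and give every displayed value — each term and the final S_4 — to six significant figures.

S_4 ≈ 125.570

∫_11^48 ln(x) dx evaluates to 122.441.
Boundary: ½(f(11) + f(48)) = ½(2.39790 + 3.87120) = 3.13455.
Running total after boundary: 125.575.
k=1: B_{2}/(2)! × [f^{(1)}(48) − f^{(1)}(11)] = 1/12 × (0.0208333 − 0.0909091) = -0.00583965.
Running total after k=1: 125.570.
k=2: B_{4}/(4)! × [f^{(3)}(48) − f^{(3)}(11)] = −1/720 × (1.80845e-05 − 0.00150263) = 2.06187e-06.
Running total after k=2: 125.570.
k=3: B_{6}/(6)! × [f^{(5)}(48) − f^{(5)}(11)] = 1/30240 × (9.41901e-08 − 0.000149021) = -4.92483e-09.
Running total after k=3: 125.570.
k=4: B_{8}/(8)! × [f^{(7)}(48) − f^{(7)}(11)] = −1/1209600 × (1.22643e-09 − 3.69474e-05) = 3.05441e-11.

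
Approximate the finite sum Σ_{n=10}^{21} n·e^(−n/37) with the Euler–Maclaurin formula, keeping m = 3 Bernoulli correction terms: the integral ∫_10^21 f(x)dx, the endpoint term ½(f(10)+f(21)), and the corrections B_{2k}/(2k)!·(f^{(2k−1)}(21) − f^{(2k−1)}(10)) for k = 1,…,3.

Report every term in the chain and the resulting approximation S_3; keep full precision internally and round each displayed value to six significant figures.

S_3 ≈ 120.327

The integral term ∫_10^21 x·e^(−x/37) dx = 110.585.
½[f(10) + f(21)] = ½[7.63173 + 11.9050] = 9.76834.
So far: 120.353.
Order-1 term: 1/12 · (0.245147 − 0.556910) = -0.0259803.
Running total after k=1: 120.327.
Order-2 term: −1/720 · (0.00100727 − 0.00152174) = 7.14536e-07.
Running total after k=2: 120.327.
Order-3 term: 1/30240 · (1.34074e-06 − 1.92598e-06) = -1.93534e-11.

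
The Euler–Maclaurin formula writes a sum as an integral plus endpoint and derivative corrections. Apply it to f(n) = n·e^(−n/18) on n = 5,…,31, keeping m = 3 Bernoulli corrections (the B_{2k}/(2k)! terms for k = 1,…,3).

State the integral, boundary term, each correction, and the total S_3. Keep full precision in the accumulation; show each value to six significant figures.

Integral: ∫_5^31 x·e^(−x/18) dx = 156.005.
½[f(5) + f(31)] = ½[3.78733 + 5.53873] = 4.66303.
Integral + boundary = 160.668.
Order-1 term: 1/12 · (-0.129038 − 0.547058) = -0.0563414.
After k=1: 160.611.
Order-2 term: −1/720 · (0.000704626 − 0.00636416) = 7.86047e-06.
After k=2: 160.611.
Order-3 term: 1/30240 · (5.57876e-06 − 3.40737e-05) = -9.42292e-10.

S_3 ≈ 160.611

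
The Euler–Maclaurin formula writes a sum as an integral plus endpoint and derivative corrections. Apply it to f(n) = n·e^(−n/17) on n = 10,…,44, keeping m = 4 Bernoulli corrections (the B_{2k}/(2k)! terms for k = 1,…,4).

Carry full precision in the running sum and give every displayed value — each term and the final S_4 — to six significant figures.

Integral: ∫_10^44 x·e^(−x/17) dx = 176.952.
Endpoint term: (f(10) + f(44))/2 = (5.55306 + 3.30671)/2 = 4.42989.
So far: 181.382.
Correction k=1: B_{2}/2! · (f^{(1)}(44) − f^{(1)}(10)) = 1/12 · (-0.119360 − 0.228656) = -0.0290013.
After k=1: 181.353.
Correction k=2: B_{4}/4! · (f^{(3)}(44) − f^{(3)}(10)) = −1/720 · (0.000107077 − 0.00463415) = 6.28760e-06.
After k=2: 181.353.
Correction k=3: B_{6}/6! · (f^{(5)}(44) − f^{(5)}(10)) = 1/30240 · (2.17012e-06 − 2.93325e-05) = -8.98228e-10.
After k=3: 181.353.
Correction k=4: B_{8}/8! · (f^{(7)}(44) − f^{(7)}(10)) = −1/1209600 · (1.37361e-08 − 1.47508e-07) = 1.10592e-13.

S_4 ≈ 181.353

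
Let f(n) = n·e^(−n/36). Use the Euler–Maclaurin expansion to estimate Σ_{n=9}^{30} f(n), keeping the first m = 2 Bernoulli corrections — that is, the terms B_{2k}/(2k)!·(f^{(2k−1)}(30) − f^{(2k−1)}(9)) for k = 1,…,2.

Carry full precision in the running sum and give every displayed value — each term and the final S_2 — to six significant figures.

Integral: ∫_9^30 x·e^(−x/36) dx = 229.052.
Endpoint term: (f(9) + f(30))/2 = (7.00921 + 13.0379)/2 = 10.0236.
Running total after boundary: 239.076.
Correction k=1: B_{2}/2! · (f^{(1)}(30) − f^{(1)}(9)) = 1/12 · (0.0724330 − 0.584101) = -0.0426390.
After k=1: 239.033.
Correction k=2: B_{4}/4! · (f^{(3)}(30) − f^{(3)}(9)) = −1/720 · (0.000726566 − 0.00165255) = 1.28609e-06.

S_2 ≈ 239.033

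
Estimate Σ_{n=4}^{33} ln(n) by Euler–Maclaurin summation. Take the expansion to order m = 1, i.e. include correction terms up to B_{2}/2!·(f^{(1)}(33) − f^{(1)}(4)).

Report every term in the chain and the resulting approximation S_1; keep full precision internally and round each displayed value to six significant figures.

S_1 ≈ 83.2627

Integral: ∫_4^33 ln(x) dx = 80.8396.
Boundary: ½(f(4) + f(33)) = ½(1.38629 + 3.49651) = 2.44140.
So far: 83.2810.
Correction k=1: B_{2}/2! · (f^{(1)}(33) − f^{(1)}(4)) = 1/12 · (0.0303030 − 0.250000) = -0.0183081.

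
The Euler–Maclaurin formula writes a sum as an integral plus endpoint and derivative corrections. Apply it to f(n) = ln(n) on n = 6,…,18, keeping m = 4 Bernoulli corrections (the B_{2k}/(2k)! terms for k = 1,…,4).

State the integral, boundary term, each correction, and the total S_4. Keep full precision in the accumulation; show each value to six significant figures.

S_4 ≈ 31.6080

The integral term ∫_6^18 ln(x) dx = 29.2761.
Boundary: ½(f(6) + f(18)) = ½(1.79176 + 2.89037) = 2.34107.
So far: 31.6172.
Correction k=1: B_{2}/2! · (f^{(1)}(18) − f^{(1)}(6)) = 1/12 · (0.0555556 − 0.166667) = -0.00925926.
After k=1: 31.6079.
Correction k=2: B_{4}/4! · (f^{(3)}(18) − f^{(3)}(6)) = −1/720 · (0.000342936 − 0.00925926) = 1.23838e-05.
After k=2: 31.6080.
Correction k=3: B_{6}/6! · (f^{(5)}(18) − f^{(5)}(6)) = 1/30240 · (1.27013e-05 − 0.00308642) = -1.01644e-07.
After k=3: 31.6080.
Correction k=4: B_{8}/8! · (f^{(7)}(18) − f^{(7)}(6)) = −1/1209600 · (1.17605e-06 − 0.00257202) = 2.12536e-09.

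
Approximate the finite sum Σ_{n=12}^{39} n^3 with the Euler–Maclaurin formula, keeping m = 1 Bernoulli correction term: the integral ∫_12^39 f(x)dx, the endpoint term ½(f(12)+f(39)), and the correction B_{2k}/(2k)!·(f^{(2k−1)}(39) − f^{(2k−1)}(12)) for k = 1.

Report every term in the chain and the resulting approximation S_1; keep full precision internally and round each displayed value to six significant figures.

Integral: ∫_12^39 x^3 dx = 573176.
Endpoint term: (f(12) + f(39))/2 = (1728.00 + 59319.0)/2 = 30523.5.
Running total after boundary: 603700.
Order-1 term: 1/12 · (4563.00 − 432.000) = 344.250.

S_1 ≈ 604044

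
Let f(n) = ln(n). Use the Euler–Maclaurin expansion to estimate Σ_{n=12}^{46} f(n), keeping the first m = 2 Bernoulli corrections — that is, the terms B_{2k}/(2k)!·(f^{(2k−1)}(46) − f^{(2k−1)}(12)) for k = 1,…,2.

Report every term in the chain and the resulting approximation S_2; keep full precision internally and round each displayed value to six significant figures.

The integral term ∫_12^46 ln(x) dx = 112.299.
Boundary: ½(f(12) + f(46)) = ½(2.48491 + 3.82864) = 3.15677.
Running total after boundary: 115.455.
Order-1 term: 1/12 · (0.0217391 − 0.0833333) = -0.00513285.
Running total after k=1: 115.450.
Order-2 term: −1/720 · (2.05474e-05 − 0.00115741) = 1.57897e-06.

S_2 ≈ 115.450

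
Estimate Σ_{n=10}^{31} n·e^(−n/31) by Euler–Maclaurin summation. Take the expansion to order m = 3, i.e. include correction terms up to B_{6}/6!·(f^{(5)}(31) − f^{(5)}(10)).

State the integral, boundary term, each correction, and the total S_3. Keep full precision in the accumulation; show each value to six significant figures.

S_3 ≈ 222.775

Integral: ∫_10^31 x·e^(−x/31) dx = 213.492.
Endpoint term: (f(10) + f(31))/2 = (7.24278 + 11.4043)/2 = 9.32352.
Integral + boundary = 222.816.
k=1: B_{2}/(2)! × [f^{(1)}(31) − f^{(1)}(10)] = 1/12 × (0.00000 − 0.490640) = -0.0408866.
Running total after k=1: 222.775.
k=2: B_{4}/(4)! × [f^{(3)}(31) − f^{(3)}(10)] = −1/720 × (0.000765618 − 0.00201789) = 1.73927e-06.
Running total after k=2: 222.775.
k=3: B_{6}/(6)! × [f^{(5)}(31) − f^{(5)}(10)] = 1/30240 × (1.59338e-06 − 3.66830e-06) = -6.86151e-11.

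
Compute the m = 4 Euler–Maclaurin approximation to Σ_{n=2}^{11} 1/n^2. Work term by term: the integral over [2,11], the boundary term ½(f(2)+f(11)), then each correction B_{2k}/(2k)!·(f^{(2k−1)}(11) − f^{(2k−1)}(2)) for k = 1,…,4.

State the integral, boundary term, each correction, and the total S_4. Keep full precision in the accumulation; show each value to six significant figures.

∫_2^11 1/x^2 dx evaluates to 0.409091.
Boundary: ½(f(2) + f(11)) = ½(0.250000 + 0.00826446) = 0.129132.
So far: 0.538223.
Correction k=1: B_{2}/2! · (f^{(1)}(11) − f^{(1)}(2)) = 1/12 · (-0.00150263 − (-0.250000)) = 0.0207081.
Partial sum through k=1: 0.558931.
Correction k=2: B_{4}/4! · (f^{(3)}(11) − f^{(3)}(2)) = −1/720 · (-0.000149021 − (-0.750000)) = -0.00104146.
Partial sum through k=2: 0.557890.
Correction k=3: B_{6}/6! · (f^{(5)}(11) − f^{(5)}(2)) = 1/30240 · (-3.69474e-05 − (-5.62500)) = 0.000186011.
Partial sum through k=3: 0.558076.
Correction k=4: B_{8}/8! · (f^{(7)}(11) − f^{(7)}(2)) = −1/1209600 · (-1.70996e-05 − (-78.7500)) = -6.51042e-05.

S_4 ≈ 0.558011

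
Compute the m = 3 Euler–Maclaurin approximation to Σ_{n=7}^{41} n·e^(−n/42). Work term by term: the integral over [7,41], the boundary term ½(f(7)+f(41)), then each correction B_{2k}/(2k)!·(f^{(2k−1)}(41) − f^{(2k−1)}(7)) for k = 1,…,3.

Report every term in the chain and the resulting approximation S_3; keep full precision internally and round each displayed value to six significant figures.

Integral: ∫_7^41 x·e^(−x/42) dx = 428.731.
½[f(7) + f(41)] = ½[5.92537 + 15.4465] = 10.6859.
So far: 439.417.
k=1: B_{2}/(2)! × [f^{(1)}(41) − f^{(1)}(7)] = 1/12 × (0.00897009 − 0.705401) = -0.0580359.
After k=1: 439.359.
k=2: B_{4}/(4)! × [f^{(3)}(41) − f^{(3)}(7)] = −1/720 × (0.000432232 − 0.00135962) = 1.28804e-06.
After k=2: 439.359.
k=3: B_{6}/(6)! × [f^{(5)}(41) − f^{(5)}(7)] = 1/30240 × (4.87176e-07 − 1.31482e-06) = -2.73693e-11.

S_3 ≈ 439.359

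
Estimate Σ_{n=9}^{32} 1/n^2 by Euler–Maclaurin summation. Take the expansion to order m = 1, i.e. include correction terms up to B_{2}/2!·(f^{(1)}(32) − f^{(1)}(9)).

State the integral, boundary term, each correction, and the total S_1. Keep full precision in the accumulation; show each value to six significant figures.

S_1 ≈ 0.0867458

Integral: ∫_9^32 1/x^2 dx = 0.0798611.
Endpoint term: (f(9) + f(32))/2 = (0.0123457 + 0.000976562)/2 = 0.00666112.
So far: 0.0865222.
Order-1 term: 1/12 · (-6.10352e-05 − (-0.00274348)) = 0.000223537.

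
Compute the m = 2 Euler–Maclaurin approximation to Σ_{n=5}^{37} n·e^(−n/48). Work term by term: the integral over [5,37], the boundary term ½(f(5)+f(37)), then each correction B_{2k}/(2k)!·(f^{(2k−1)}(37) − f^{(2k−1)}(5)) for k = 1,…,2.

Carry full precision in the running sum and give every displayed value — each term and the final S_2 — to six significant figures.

S_2 ≈ 415.568

Integral: ∫_5^37 x·e^(−x/48) dx = 404.815.
Boundary: ½(f(5) + f(37)) = ½(4.50538 + 17.1172) = 10.8113.
So far: 415.627.
k=1: B_{2}/(2)! × [f^{(1)}(37) − f^{(1)}(5)] = 1/12 × (0.106019 − 0.807213) = -0.0584329.
Partial sum through k=1: 415.568.
k=2: B_{4}/(4)! × [f^{(3)}(37) − f^{(3)}(5)] = −1/720 × (0.000447601 − 0.00113254) = 9.51298e-07.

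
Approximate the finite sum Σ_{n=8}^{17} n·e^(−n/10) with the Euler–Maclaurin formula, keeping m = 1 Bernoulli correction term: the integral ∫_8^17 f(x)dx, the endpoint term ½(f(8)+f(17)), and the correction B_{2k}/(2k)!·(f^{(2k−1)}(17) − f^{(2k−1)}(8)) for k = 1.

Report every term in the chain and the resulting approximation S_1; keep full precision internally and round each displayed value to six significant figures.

∫_8^17 x·e^(−x/10) dx evaluates to 31.5547.
Endpoint term: (f(8) + f(17))/2 = (3.59463 + 3.10562)/2 = 3.35013.
Integral + boundary = 34.9048.
Order-1 term: 1/12 · (-0.127878 − 0.0898658) = -0.0181454.

S_1 ≈ 34.8866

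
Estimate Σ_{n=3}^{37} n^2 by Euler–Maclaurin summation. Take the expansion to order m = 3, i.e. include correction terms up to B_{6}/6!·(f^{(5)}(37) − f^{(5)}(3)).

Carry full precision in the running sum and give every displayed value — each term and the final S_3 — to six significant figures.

∫_3^37 x^2 dx evaluates to 16875.3.
Boundary: ½(f(3) + f(37)) = ½(9.00000 + 1369.00) = 689.000.
Integral + boundary = 17564.3.
Order-1 term: 1/12 · (74.0000 − 6.00000) = 5.66667.
Partial sum through k=1: 17570.0.
Order-2 term: −1/720 · (0.00000 − 0.00000) = 0.00000.
Partial sum through k=2: 17570.0.
Order-3 term: 1/30240 · (0.00000 − 0.00000) = 0.00000.

S_3 ≈ 17570.0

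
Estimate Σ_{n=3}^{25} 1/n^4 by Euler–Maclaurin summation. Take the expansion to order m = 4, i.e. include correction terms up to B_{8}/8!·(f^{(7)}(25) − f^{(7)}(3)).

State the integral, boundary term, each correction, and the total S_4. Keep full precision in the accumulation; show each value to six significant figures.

S_4 ≈ 0.0198024

∫_3^25 1/x^4 dx evaluates to 0.0123243.
Boundary: ½(f(3) + f(25)) = ½(0.0123457 + 2.56000e-06) = 0.00617412.
So far: 0.0184985.
k=1: B_{2}/(2)! × [f^{(1)}(25) − f^{(1)}(3)] = 1/12 × (-4.09600e-07 − (-0.0164609)) = 0.00137171.
Partial sum through k=1: 0.0198702.
k=2: B_{4}/(4)! × [f^{(3)}(25) − f^{(3)}(3)] = −1/720 × (-1.96608e-08 − (-0.0548697)) = -7.62079e-05.
Partial sum through k=2: 0.0197940.
k=3: B_{6}/(6)! × [f^{(5)}(25) − f^{(5)}(3)] = 1/30240 × (-1.76161e-09 − (-0.341411)) = 1.12901e-05.
Partial sum through k=3: 0.0198053.
k=4: B_{8}/(8)! × [f^{(7)}(25) − f^{(7)}(3)] = −1/1209600 × (-2.53672e-10 − (-3.41411)) = -2.82251e-06.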